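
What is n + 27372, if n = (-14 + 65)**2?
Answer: 29973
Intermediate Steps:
n = 2601 (n = 51**2 = 2601)
n + 27372 = 2601 + 27372 = 29973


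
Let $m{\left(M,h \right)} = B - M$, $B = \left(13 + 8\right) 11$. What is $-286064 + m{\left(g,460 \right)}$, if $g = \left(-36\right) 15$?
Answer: $-285293$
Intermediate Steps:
$B = 231$ ($B = 21 \cdot 11 = 231$)
$g = -540$
$m{\left(M,h \right)} = 231 - M$
$-286064 + m{\left(g,460 \right)} = -286064 + \left(231 - -540\right) = -286064 + \left(231 + 540\right) = -286064 + 771 = -285293$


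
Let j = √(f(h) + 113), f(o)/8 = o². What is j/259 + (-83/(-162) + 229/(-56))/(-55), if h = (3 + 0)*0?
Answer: 295/4536 + √113/259 ≈ 0.10608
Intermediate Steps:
h = 0 (h = 3*0 = 0)
f(o) = 8*o²
j = √113 (j = √(8*0² + 113) = √(8*0 + 113) = √(0 + 113) = √113 ≈ 10.630)
j/259 + (-83/(-162) + 229/(-56))/(-55) = √113/259 + (-83/(-162) + 229/(-56))/(-55) = √113*(1/259) + (-83*(-1/162) + 229*(-1/56))*(-1/55) = √113/259 + (83/162 - 229/56)*(-1/55) = √113/259 - 16225/4536*(-1/55) = √113/259 + 295/4536 = 295/4536 + √113/259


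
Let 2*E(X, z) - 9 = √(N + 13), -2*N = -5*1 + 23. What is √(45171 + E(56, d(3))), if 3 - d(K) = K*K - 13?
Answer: √180706/2 ≈ 212.55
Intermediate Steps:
d(K) = 16 - K² (d(K) = 3 - (K*K - 13) = 3 - (K² - 13) = 3 - (-13 + K²) = 3 + (13 - K²) = 16 - K²)
N = -9 (N = -(-5*1 + 23)/2 = -(-5 + 23)/2 = -½*18 = -9)
E(X, z) = 11/2 (E(X, z) = 9/2 + √(-9 + 13)/2 = 9/2 + √4/2 = 9/2 + (½)*2 = 9/2 + 1 = 11/2)
√(45171 + E(56, d(3))) = √(45171 + 11/2) = √(90353/2) = √180706/2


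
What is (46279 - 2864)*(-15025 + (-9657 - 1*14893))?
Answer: -1718148625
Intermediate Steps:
(46279 - 2864)*(-15025 + (-9657 - 1*14893)) = 43415*(-15025 + (-9657 - 14893)) = 43415*(-15025 - 24550) = 43415*(-39575) = -1718148625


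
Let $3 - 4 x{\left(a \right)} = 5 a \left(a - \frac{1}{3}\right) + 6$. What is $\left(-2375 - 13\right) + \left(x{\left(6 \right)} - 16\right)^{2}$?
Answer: $\frac{17961}{16} \approx 1122.6$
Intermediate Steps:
$x{\left(a \right)} = - \frac{3}{4} - \frac{5 a \left(- \frac{1}{3} + a\right)}{4}$ ($x{\left(a \right)} = \frac{3}{4} - \frac{5 a \left(a - \frac{1}{3}\right) + 6}{4} = \frac{3}{4} - \frac{5 a \left(- \frac{1}{3} + a\right) + 6}{4} = \frac{3}{4} - \frac{6 + 5 a \left(- \frac{1}{3} + a\right)}{4} = \frac{3}{4} - \left(\frac{3}{2} + \frac{5 a \left(- \frac{1}{3} + a\right)}{4}\right) = - \frac{3}{4} - \frac{5 a \left(- \frac{1}{3} + a\right)}{4}$)
$\left(-2375 - 13\right) + \left(x{\left(6 \right)} - 16\right)^{2} = \left(-2375 - 13\right) + \left(\left(- \frac{3}{4} - \frac{5 \cdot 6^{2}}{4} + \frac{5}{12} \cdot 6\right) - 16\right)^{2} = -2388 + \left(\left(- \frac{3}{4} - 45 + \frac{5}{2}\right) - 16\right)^{2} = -2388 + \left(- \frac{173}{4} - 16\right)^{2} = -2388 + \left(- \frac{237}{4}\right)^{2} = -2388 + \frac{56169}{16} = \frac{17961}{16}$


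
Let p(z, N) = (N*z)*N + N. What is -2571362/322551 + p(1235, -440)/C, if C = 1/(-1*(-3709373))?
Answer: 286068744860897606518/322551 ≈ 8.8689e+14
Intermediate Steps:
p(z, N) = N + z*N**2 (p(z, N) = z*N**2 + N = N + z*N**2)
C = 1/3709373 ≈ 2.6959e-7
-2571362/322551 + p(1235, -440)/C = -2571362/322551 + (-440*(1 - 440*1235))/(1/3709373) = -2571362*1/322551 - 440*(1 - 543400)*3709373 = -2571362/322551 - 440*(-543399)*3709373 = -2571362/322551 + 239095560*3709373 = -2571362/322551 + 886894614683880 = 286068744860897606518/322551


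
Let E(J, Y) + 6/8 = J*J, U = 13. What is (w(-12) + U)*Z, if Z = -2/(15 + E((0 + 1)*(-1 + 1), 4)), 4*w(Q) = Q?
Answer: -80/57 ≈ -1.4035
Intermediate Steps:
E(J, Y) = -3/4 + J**2 (E(J, Y) = -3/4 + J*J = -3/4 + J**2)
w(Q) = Q/4
Z = -8/57 (Z = -2/(15 + (-3/4 + ((0 + 1)*(-1 + 1))**2)) = -2/(15 + (-3/4 + (1*0)**2)) = -2/(15 + (-3/4 + 0**2)) = -2/(15 + (-3/4 + 0)) = -2/(15 - 3/4) = -2/57/4 = -2*4/57 = -8/57 ≈ -0.14035)
(w(-12) + U)*Z = ((1/4)*(-12) + 13)*(-8/57) = (-3 + 13)*(-8/57) = 10*(-8/57) = -80/57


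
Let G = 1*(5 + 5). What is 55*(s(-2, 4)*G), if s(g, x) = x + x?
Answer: 4400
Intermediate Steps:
G = 10 (G = 1*10 = 10)
s(g, x) = 2*x
55*(s(-2, 4)*G) = 55*((2*4)*10) = 55*(8*10) = 55*80 = 4400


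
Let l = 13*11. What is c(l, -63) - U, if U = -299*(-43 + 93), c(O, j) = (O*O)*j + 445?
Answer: -1272892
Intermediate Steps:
l = 143
c(O, j) = 445 + j*O**2 (c(O, j) = O**2*j + 445 = j*O**2 + 445 = 445 + j*O**2)
U = -14950 (U = -299*50 = -14950)
c(l, -63) - U = (445 - 63*143**2) - 1*(-14950) = (445 - 63*20449) + 14950 = (445 - 1288287) + 14950 = -1287842 + 14950 = -1272892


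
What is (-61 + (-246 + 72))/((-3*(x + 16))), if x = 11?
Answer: 235/81 ≈ 2.9012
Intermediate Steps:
(-61 + (-246 + 72))/((-3*(x + 16))) = (-61 + (-246 + 72))/((-3*(11 + 16))) = (-61 - 174)/((-3*27)) = -235/(-81) = -235*(-1/81) = 235/81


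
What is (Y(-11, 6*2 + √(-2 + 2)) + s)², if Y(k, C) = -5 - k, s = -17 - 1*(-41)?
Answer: 900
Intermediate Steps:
s = 24 (s = -17 + 41 = 24)
(Y(-11, 6*2 + √(-2 + 2)) + s)² = ((-5 - 1*(-11)) + 24)² = ((-5 + 11) + 24)² = (6 + 24)² = 30² = 900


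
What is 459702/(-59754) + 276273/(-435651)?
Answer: -12043225158/1446216103 ≈ -8.3274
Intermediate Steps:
459702/(-59754) + 276273/(-435651) = 459702*(-1/59754) + 276273*(-1/435651) = -76617/9959 - 92091/145217 = -12043225158/1446216103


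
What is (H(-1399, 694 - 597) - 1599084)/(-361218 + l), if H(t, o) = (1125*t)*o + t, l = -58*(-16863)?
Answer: -77133179/308418 ≈ -250.09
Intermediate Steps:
l = 978054
H(t, o) = t + 1125*o*t (H(t, o) = 1125*o*t + t = t + 1125*o*t)
(H(-1399, 694 - 597) - 1599084)/(-361218 + l) = (-1399*(1 + 1125*(694 - 597)) - 1599084)/(-361218 + 978054) = (-1399*(1 + 1125*97) - 1599084)/616836 = (-1399*(1 + 109125) - 1599084)*(1/616836) = (-1399*109126 - 1599084)*(1/616836) = (-152667274 - 1599084)*(1/616836) = -154266358*1/616836 = -77133179/308418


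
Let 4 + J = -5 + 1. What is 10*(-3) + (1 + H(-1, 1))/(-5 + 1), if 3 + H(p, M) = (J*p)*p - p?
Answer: -111/4 ≈ -27.750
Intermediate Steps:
J = -8 (J = -4 + (-5 + 1) = -4 - 4 = -8)
H(p, M) = -3 - p - 8*p² (H(p, M) = -3 + ((-8*p)*p - p) = -3 + (-8*p² - p) = -3 + (-p - 8*p²) = -3 - p - 8*p²)
10*(-3) + (1 + H(-1, 1))/(-5 + 1) = 10*(-3) + (1 + (-3 - 1*(-1) - 8*(-1)²))/(-5 + 1) = -30 + (1 + (-3 + 1 - 8*1))/(-4) = -30 + (1 + (-3 + 1 - 8))*(-¼) = -30 + (1 - 10)*(-¼) = -30 - 9*(-¼) = -30 + 9/4 = -111/4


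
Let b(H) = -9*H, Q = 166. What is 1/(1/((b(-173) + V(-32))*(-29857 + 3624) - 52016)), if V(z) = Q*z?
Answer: 98452899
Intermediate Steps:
V(z) = 166*z
1/(1/((b(-173) + V(-32))*(-29857 + 3624) - 52016)) = 1/(1/((-9*(-173) + 166*(-32))*(-29857 + 3624) - 52016)) = 1/(1/((1557 - 5312)*(-26233) - 52016)) = 1/(1/(-3755*(-26233) - 52016)) = 1/(1/(98504915 - 52016)) = 1/(1/98452899) = 98452899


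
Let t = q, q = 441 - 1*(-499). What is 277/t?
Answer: 277/940 ≈ 0.29468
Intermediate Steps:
q = 940 (q = 441 + 499 = 940)
t = 940
277/t = 277/940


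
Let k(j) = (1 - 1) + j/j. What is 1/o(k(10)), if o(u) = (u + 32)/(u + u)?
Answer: 2/33 ≈ 0.060606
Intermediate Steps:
k(j) = 1 (k(j) = 0 + 1 = 1)
o(u) = (32 + u)/(2*u) (o(u) = (32 + u)/((2*u)) = (32 + u)*(1/(2*u)) = (32 + u)/(2*u))
1/o(k(10)) = 1/((½)*(32 + 1)/1) = 1/((½)*1*33) = 1/(33/2) = 2/33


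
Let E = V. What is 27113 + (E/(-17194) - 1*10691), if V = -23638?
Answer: 141191753/8597 ≈ 16423.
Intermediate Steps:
E = -23638
27113 + (E/(-17194) - 1*10691) = 27113 + (-23638/(-17194) - 1*10691) = 27113 + (-23638*(-1/17194) - 10691) = 27113 + (11819/8597 - 10691) = 27113 - 91898708/8597 = 141191753/8597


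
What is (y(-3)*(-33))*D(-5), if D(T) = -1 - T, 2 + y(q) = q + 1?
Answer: 528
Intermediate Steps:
y(q) = -1 + q (y(q) = -2 + (q + 1) = -2 + (1 + q) = -1 + q)
(y(-3)*(-33))*D(-5) = ((-1 - 3)*(-33))*(-1 - 1*(-5)) = (-4*(-33))*(-1 + 5) = 132*4 = 528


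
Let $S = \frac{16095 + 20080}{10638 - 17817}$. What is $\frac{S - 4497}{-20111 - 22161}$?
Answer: $\frac{16160069}{151735344} \approx 0.1065$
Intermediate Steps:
$S = - \frac{36175}{7179}$ ($S = \frac{36175}{-7179} = 36175 \left(- \frac{1}{7179}\right) = - \frac{36175}{7179} \approx -5.039$)
$\frac{S - 4497}{-20111 - 22161} = \frac{- \frac{36175}{7179} - 4497}{-20111 - 22161} = - \frac{32320138}{7179 \left(-42272\right)} = \left(- \frac{32320138}{7179}\right) \left(- \frac{1}{42272}\right) = \frac{16160069}{151735344}$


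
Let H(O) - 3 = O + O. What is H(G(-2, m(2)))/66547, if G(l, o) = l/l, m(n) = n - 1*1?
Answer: 5/66547 ≈ 7.5135e-5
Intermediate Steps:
m(n) = -1 + n (m(n) = n - 1 = -1 + n)
G(l, o) = 1
H(O) = 3 + 2*O (H(O) = 3 + (O + O) = 3 + 2*O)
H(G(-2, m(2)))/66547 = (3 + 2*1)/66547 = (3 + 2)*(1/66547) = 5*(1/66547) = 5/66547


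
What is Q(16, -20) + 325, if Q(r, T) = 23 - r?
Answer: 332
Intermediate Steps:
Q(16, -20) + 325 = (23 - 1*16) + 325 = (23 - 16) + 325 = 7 + 325 = 332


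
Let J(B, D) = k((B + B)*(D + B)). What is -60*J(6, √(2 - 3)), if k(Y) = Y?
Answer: -4320 - 720*I ≈ -4320.0 - 720.0*I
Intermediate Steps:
J(B, D) = 2*B*(B + D) (J(B, D) = (B + B)*(D + B) = (2*B)*(B + D) = 2*B*(B + D))
-60*J(6, √(2 - 3)) = -120*6*(6 + √(2 - 3)) = -120*6*(6 + √(-1)) = -120*6*(6 + I) = -60*(72 + 12*I) = -4320 - 720*I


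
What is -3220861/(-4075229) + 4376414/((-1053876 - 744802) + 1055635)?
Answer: -2205950146969/432581483121 ≈ -5.0995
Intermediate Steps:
-3220861/(-4075229) + 4376414/((-1053876 - 744802) + 1055635) = -3220861*(-1/4075229) + 4376414/(-1798678 + 1055635) = 3220861/4075229 + 4376414/(-743043) = 3220861/4075229 + 4376414*(-1/743043) = 3220861/4075229 - 625202/106149 = -2205950146969/432581483121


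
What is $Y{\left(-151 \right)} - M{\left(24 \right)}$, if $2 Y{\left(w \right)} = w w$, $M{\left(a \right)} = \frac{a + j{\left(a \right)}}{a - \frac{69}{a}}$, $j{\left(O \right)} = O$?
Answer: $\frac{3852601}{338} \approx 11398.0$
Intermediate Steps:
$M{\left(a \right)} = \frac{2 a}{a - \frac{69}{a}}$ ($M{\left(a \right)} = \frac{a + a}{a - \frac{69}{a}} = \frac{2 a}{a - \frac{69}{a}}$)
$Y{\left(w \right)} = \frac{w^{2}}{2}$ ($Y{\left(w \right)} = \frac{w w}{2} = \frac{w^{2}}{2}$)
$Y{\left(-151 \right)} - M{\left(24 \right)} = \frac{\left(-151\right)^{2}}{2} - \frac{2 \cdot 24^{2}}{-69 + 24^{2}} = \frac{1}{2} \cdot 22801 - 2 \cdot 576 \frac{1}{-69 + 576} = \frac{22801}{2} - 2 \cdot 576 \cdot \frac{1}{507} = \frac{22801}{2} - \frac{384}{169} = \frac{3852601}{338}$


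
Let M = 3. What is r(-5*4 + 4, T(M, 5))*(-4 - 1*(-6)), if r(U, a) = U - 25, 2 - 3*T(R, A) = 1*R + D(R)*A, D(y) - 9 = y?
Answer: -82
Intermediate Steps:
D(y) = 9 + y
T(R, A) = ⅔ - R/3 - A*(9 + R)/3 (T(R, A) = ⅔ - (1*R + (9 + R)*A)/3 = ⅔ - (R + A*(9 + R))/3 = ⅔ + (-R/3 - A*(9 + R)/3) = ⅔ - R/3 - A*(9 + R)/3)
r(U, a) = -25 + U
r(-5*4 + 4, T(M, 5))*(-4 - 1*(-6)) = (-25 + (-5*4 + 4))*(-4 - 1*(-6)) = (-25 + (-20 + 4))*(-4 + 6) = (-25 - 16)*2 = -41*2 = -82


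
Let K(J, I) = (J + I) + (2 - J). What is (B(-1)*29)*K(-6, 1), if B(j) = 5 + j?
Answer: 348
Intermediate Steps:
K(J, I) = 2 + I (K(J, I) = (I + J) + (2 - J) = 2 + I)
(B(-1)*29)*K(-6, 1) = ((5 - 1)*29)*(2 + 1) = (4*29)*3 = 116*3 = 348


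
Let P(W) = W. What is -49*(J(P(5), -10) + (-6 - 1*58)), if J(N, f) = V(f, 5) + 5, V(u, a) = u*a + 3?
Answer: 5194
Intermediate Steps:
V(u, a) = 3 + a*u (V(u, a) = a*u + 3 = 3 + a*u)
J(N, f) = 8 + 5*f (J(N, f) = (3 + 5*f) + 5 = 8 + 5*f)
-49*(J(P(5), -10) + (-6 - 1*58)) = -49*((8 + 5*(-10)) + (-6 - 1*58)) = -49*((8 - 50) + (-6 - 58)) = -49*(-42 - 64) = -49*(-106) = 5194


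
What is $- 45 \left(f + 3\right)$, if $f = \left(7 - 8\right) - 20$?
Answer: $810$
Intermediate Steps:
$f = -21$ ($f = \left(7 - 8\right) - 20 = -1 - 20 = -21$)
$- 45 \left(f + 3\right) = - 45 \left(-21 + 3\right) = \left(-45\right) \left(-18\right) = 810$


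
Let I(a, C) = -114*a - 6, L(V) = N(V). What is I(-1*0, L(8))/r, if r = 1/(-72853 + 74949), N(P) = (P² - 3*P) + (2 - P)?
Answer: -12576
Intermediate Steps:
N(P) = 2 + P² - 4*P
L(V) = 2 + V² - 4*V
I(a, C) = -6 - 114*a
r = 1/2096 ≈ 0.00047710
I(-1*0, L(8))/r = (-6 - (-114)*0)/(1/2096) = (-6 - 114*0)*2096 = (-6 + 0)*2096 = -6*2096 = -12576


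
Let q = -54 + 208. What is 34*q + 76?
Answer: 5312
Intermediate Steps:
q = 154
34*q + 76 = 34*154 + 76 = 5236 + 76 = 5312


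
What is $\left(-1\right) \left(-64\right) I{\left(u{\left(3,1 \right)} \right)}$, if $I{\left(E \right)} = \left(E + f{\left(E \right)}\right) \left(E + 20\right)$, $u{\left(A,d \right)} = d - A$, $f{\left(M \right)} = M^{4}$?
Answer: $16128$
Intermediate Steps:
$I{\left(E \right)} = \left(20 + E\right) \left(E + E^{4}\right)$ ($I{\left(E \right)} = \left(E + E^{4}\right) \left(E + 20\right) = \left(E + E^{4}\right) \left(20 + E\right) = \left(20 + E\right) \left(E + E^{4}\right)$)
$\left(-1\right) \left(-64\right) I{\left(u{\left(3,1 \right)} \right)} = \left(-1\right) \left(-64\right) \left(1 - 3\right) \left(20 + \left(1 - 3\right) + \left(1 - 3\right)^{4} + 20 \left(1 - 3\right)^{3}\right) = 64 \left(1 - 3\right) \left(20 + \left(1 - 3\right) + \left(1 - 3\right)^{4} + 20 \left(1 - 3\right)^{3}\right) = 64 \left(- 2 \left(20 - 2 + \left(-2\right)^{4} + 20 \left(-2\right)^{3}\right)\right) = 64 \left(- 2 \left(20 - 2 + 16 + 20 \left(-8\right)\right)\right) = 64 \left(- 2 \left(20 - 2 + 16 - 160\right)\right) = 64 \left(\left(-2\right) \left(-126\right)\right) = 64 \cdot 252 = 16128$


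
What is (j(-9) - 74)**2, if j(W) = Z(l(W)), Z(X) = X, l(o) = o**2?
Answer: 49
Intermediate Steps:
j(W) = W**2
(j(-9) - 74)**2 = ((-9)**2 - 74)**2 = (81 - 74)**2 = 7**2 = 49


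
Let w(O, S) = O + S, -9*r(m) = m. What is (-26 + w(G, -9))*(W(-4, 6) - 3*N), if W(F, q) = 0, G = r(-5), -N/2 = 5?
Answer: -3100/3 ≈ -1033.3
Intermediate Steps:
N = -10 (N = -2*5 = -10)
r(m) = -m/9
G = 5/9 (G = -⅑*(-5) = 5/9 ≈ 0.55556)
(-26 + w(G, -9))*(W(-4, 6) - 3*N) = (-26 + (5/9 - 9))*(0 - 3*(-10)) = (-26 - 76/9)*(0 + 30) = -310/9*30 = -3100/3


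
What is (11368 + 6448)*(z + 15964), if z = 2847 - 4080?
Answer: 262447496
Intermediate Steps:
z = -1233
(11368 + 6448)*(z + 15964) = (11368 + 6448)*(-1233 + 15964) = 17816*14731 = 262447496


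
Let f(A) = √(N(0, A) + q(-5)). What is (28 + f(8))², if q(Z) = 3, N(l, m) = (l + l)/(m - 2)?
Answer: (28 + √3)² ≈ 884.00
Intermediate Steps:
N(l, m) = 2*l/(-2 + m) (N(l, m) = (2*l)/(-2 + m) = 2*l/(-2 + m))
f(A) = √3 (f(A) = √(2*0/(-2 + A) + 3) = √(0 + 3) = √3)
(28 + f(8))² = (28 + √3)²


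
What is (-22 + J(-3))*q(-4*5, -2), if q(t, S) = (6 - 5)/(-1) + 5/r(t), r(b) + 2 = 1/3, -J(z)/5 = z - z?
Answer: 88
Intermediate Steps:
J(z) = 0 (J(z) = -5*(z - z) = -5*0 = 0)
r(b) = -5/3 (r(b) = -2 + 1/3 = -2 + ⅓ = -5/3)
q(t, S) = -4 (q(t, S) = (6 - 5)/(-1) + 5/(-5/3) = 1*(-1) + 5*(-⅗) = -1 - 3 = -4)
(-22 + J(-3))*q(-4*5, -2) = (-22 + 0)*(-4) = -22*(-4) = 88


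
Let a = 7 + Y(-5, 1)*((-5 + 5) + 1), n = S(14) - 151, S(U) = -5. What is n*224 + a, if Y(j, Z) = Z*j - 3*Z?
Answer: -34945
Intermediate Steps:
n = -156 (n = -5 - 151 = -156)
Y(j, Z) = -3*Z + Z*j
a = -1 (a = 7 + (1*(-3 - 5))*((-5 + 5) + 1) = 7 + (1*(-8))*(0 + 1) = 7 - 8*1 = 7 - 8 = -1)
n*224 + a = -156*224 - 1 = -34944 - 1 = -34945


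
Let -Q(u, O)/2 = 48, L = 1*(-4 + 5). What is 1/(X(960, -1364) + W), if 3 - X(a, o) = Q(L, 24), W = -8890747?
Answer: -1/8890648 ≈ -1.1248e-7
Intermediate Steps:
L = 1 (L = 1*1 = 1)
Q(u, O) = -96 (Q(u, O) = -2*48 = -96)
X(a, o) = 99 (X(a, o) = 3 - 1*(-96) = 3 + 96 = 99)
1/(X(960, -1364) + W) = 1/(99 - 8890747) = 1/(-8890648) = -1/8890648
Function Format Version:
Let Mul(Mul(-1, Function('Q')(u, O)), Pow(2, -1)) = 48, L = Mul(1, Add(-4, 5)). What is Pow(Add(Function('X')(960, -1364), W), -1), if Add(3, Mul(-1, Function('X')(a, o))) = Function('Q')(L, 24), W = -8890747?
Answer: Rational(-1, 8890648) ≈ -1.1248e-7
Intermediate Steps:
L = 1 (L = Mul(1, 1) = 1)
Function('Q')(u, O) = -96 (Function('Q')(u, O) = Mul(-2, 48) = -96)
Function('X')(a, o) = 99 (Function('X')(a, o) = Add(3, Mul(-1, -96)) = Add(3, 96) = 99)
Pow(Add(Function('X')(960, -1364), W), -1) = Pow(Add(99, -8890747), -1) = Pow(-8890648, -1) = Rational(-1, 8890648)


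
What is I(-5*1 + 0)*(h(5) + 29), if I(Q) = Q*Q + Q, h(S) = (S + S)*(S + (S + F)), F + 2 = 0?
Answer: 2180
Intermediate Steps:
F = -2 (F = -2 + 0 = -2)
h(S) = 2*S*(-2 + 2*S) (h(S) = (S + S)*(S + (S - 2)) = (2*S)*(S + (-2 + S)) = (2*S)*(-2 + 2*S) = 2*S*(-2 + 2*S))
I(Q) = Q + Q² (I(Q) = Q² + Q = Q + Q²)
I(-5*1 + 0)*(h(5) + 29) = ((-5*1 + 0)*(1 + (-5*1 + 0)))*(4*5*(-1 + 5) + 29) = ((-5 + 0)*(1 + (-5 + 0)))*(4*5*4 + 29) = (-5*(1 - 5))*(80 + 29) = -5*(-4)*109 = 20*109 = 2180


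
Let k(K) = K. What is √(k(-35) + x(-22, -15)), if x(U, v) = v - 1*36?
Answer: I*√86 ≈ 9.2736*I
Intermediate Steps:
x(U, v) = -36 + v (x(U, v) = v - 36 = -36 + v)
√(k(-35) + x(-22, -15)) = √(-35 + (-36 - 15)) = √(-35 - 51) = √(-86) = I*√86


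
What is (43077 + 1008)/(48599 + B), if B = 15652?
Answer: 14695/21417 ≈ 0.68614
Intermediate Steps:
(43077 + 1008)/(48599 + B) = (43077 + 1008)/(48599 + 15652) = 44085/64251 = 44085*(1/64251) = 14695/21417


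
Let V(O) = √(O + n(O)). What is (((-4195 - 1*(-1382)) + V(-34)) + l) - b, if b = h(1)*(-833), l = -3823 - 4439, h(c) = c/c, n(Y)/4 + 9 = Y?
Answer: -10242 + I*√206 ≈ -10242.0 + 14.353*I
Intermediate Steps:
n(Y) = -36 + 4*Y
h(c) = 1
V(O) = √(-36 + 5*O) (V(O) = √(O + (-36 + 4*O)) = √(-36 + 5*O))
l = -8262
b = -833 (b = 1*(-833) = -833)
(((-4195 - 1*(-1382)) + V(-34)) + l) - b = (((-4195 - 1*(-1382)) + √(-36 + 5*(-34))) - 8262) - 1*(-833) = (((-4195 + 1382) + √(-36 - 170)) - 8262) + 833 = ((-2813 + √(-206)) - 8262) + 833 = ((-2813 + I*√206) - 8262) + 833 = (-11075 + I*√206) + 833 = -10242 + I*√206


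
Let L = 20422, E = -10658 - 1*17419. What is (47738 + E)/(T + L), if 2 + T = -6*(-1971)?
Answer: 19661/32246 ≈ 0.60972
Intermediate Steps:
E = -28077 (E = -10658 - 17419 = -28077)
T = 11824 (T = -2 - 6*(-1971) = -2 + 11826 = 11824)
(47738 + E)/(T + L) = (47738 - 28077)/(11824 + 20422) = 19661/32246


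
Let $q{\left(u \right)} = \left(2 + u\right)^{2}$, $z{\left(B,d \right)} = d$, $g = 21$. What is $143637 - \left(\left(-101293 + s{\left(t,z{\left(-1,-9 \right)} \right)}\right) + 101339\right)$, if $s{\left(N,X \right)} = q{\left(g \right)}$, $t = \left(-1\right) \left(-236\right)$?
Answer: $143062$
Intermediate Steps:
$t = 236$
$s{\left(N,X \right)} = 529$ ($s{\left(N,X \right)} = \left(2 + 21\right)^{2} = 23^{2} = 529$)
$143637 - \left(\left(-101293 + s{\left(t,z{\left(-1,-9 \right)} \right)}\right) + 101339\right) = 143637 - \left(\left(-101293 + 529\right) + 101339\right) = 143637 - \left(-100764 + 101339\right) = 143637 - 575 = 143062$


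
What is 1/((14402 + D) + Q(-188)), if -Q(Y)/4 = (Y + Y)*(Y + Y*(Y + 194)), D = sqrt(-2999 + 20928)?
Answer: -1964862/3860682661115 - sqrt(17929)/3860682661115 ≈ -5.0898e-7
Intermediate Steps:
D = sqrt(17929) ≈ 133.90
Q(Y) = -8*Y*(Y + Y*(194 + Y)) (Q(Y) = -4*(Y + Y)*(Y + Y*(Y + 194)) = -4*2*Y*(Y + Y*(194 + Y)) = -8*Y*(Y + Y*(194 + Y)))
1/((14402 + D) + Q(-188)) = 1/((14402 + sqrt(17929)) + 8*(-188)**2*(-195 - 1*(-188))) = 1/((14402 + sqrt(17929)) + 8*35344*(-195 + 188)) = 1/((14402 + sqrt(17929)) + 8*35344*(-7)) = 1/((14402 + sqrt(17929)) - 1979264) = 1/(-1964862 + sqrt(17929))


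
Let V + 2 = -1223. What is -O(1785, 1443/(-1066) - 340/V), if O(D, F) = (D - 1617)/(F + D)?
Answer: -3375120/35839031 ≈ -0.094174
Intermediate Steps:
V = -1225 (V = -2 - 1223 = -1225)
O(D, F) = (-1617 + D)/(D + F)
-O(1785, 1443/(-1066) - 340/V) = -(-1617 + 1785)/(1785 + (1443/(-1066) - 340/(-1225))) = -168/(1785 + (1443*(-1/1066) - 340*(-1/1225))) = -168/(1785 + (-111/82 + 68/245)) = -168/(1785 - 21619/20090) = -168/35839031/20090 = -20090*168/35839031 = -1*3375120/35839031 = -3375120/35839031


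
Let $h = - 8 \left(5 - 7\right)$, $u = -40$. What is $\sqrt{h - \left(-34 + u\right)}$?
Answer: $3 \sqrt{10} \approx 9.4868$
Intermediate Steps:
$h = 16$ ($h = \left(-8\right) \left(-2\right) = 16$)
$\sqrt{h - \left(-34 + u\right)} = \sqrt{16 + \left(34 - -40\right)} = \sqrt{16 + \left(34 + 40\right)} = \sqrt{16 + 74} = \sqrt{90} = 3 \sqrt{10}$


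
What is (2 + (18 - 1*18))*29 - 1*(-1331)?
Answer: 1389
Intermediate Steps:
(2 + (18 - 1*18))*29 - 1*(-1331) = (2 + (18 - 18))*29 + 1331 = (2 + 0)*29 + 1331 = 2*29 + 1331 = 58 + 1331 = 1389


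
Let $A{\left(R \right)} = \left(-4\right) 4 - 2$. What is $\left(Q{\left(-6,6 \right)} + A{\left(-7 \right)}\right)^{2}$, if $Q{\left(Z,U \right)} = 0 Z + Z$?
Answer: $576$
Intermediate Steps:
$Q{\left(Z,U \right)} = Z$ ($Q{\left(Z,U \right)} = 0 + Z = Z$)
$A{\left(R \right)} = -18$ ($A{\left(R \right)} = -16 - 2 = -18$)
$\left(Q{\left(-6,6 \right)} + A{\left(-7 \right)}\right)^{2} = \left(-6 - 18\right)^{2} = \left(-24\right)^{2} = 576$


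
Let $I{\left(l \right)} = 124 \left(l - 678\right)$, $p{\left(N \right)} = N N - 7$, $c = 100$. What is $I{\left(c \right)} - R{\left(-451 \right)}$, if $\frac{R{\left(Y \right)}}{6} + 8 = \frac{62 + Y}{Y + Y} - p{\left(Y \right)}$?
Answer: $\frac{518080573}{451} \approx 1.1487 \cdot 10^{6}$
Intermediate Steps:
$p{\left(N \right)} = -7 + N^{2}$ ($p{\left(N \right)} = N^{2} - 7 = -7 + N^{2}$)
$I{\left(l \right)} = -84072 + 124 l$ ($I{\left(l \right)} = 124 \left(-678 + l\right) = -84072 + 124 l$)
$R{\left(Y \right)} = -6 - 6 Y^{2} + \frac{3 \left(62 + Y\right)}{Y}$ ($R{\left(Y \right)} = -48 + 6 \left(\frac{62 + Y}{Y + Y} - \left(-7 + Y^{2}\right)\right) = -48 + 6 \left(\frac{62 + Y}{2 Y} - \left(-7 + Y^{2}\right)\right) = -48 + 6 \left(7 - Y^{2} + \frac{62 + Y}{2 Y}\right) = -48 + \left(42 - 6 Y^{2} + \frac{3 \left(62 + Y\right)}{Y}\right) = -6 - 6 Y^{2} + \frac{3 \left(62 + Y\right)}{Y}$)
$I{\left(c \right)} - R{\left(-451 \right)} = \left(-84072 + 124 \cdot 100\right) - \left(-3 - 6 \left(-451\right)^{2} + \frac{186}{-451}\right) = \left(-84072 + 12400\right) - \left(-3 - 1220406 + 186 \left(- \frac{1}{451}\right)\right) = -71672 - \left(-3 - 1220406 - \frac{186}{451}\right) = -71672 - - \frac{550404645}{451} = -71672 + \frac{550404645}{451} = \frac{518080573}{451}$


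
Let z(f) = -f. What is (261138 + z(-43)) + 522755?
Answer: 783936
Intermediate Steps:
(261138 + z(-43)) + 522755 = (261138 - 1*(-43)) + 522755 = (261138 + 43) + 522755 = 261181 + 522755 = 783936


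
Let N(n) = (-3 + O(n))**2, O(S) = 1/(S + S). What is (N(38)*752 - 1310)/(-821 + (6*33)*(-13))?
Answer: -1948953/1225595 ≈ -1.5902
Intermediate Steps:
O(S) = 1/(2*S)
N(n) = (-3 + 1/(2*n))**2
(N(38)*752 - 1310)/(-821 + (6*33)*(-13)) = (((1/4)*(-1 + 6*38)**2/38**2)*752 - 1310)/(-821 + (6*33)*(-13)) = (((1/4)*(1/1444)*(-1 + 228)**2)*752 - 1310)/(-821 + 198*(-13)) = (((1/4)*(1/1444)*227**2)*752 - 1310)/(-821 - 2574) = (((1/4)*(1/1444)*51529)*752 - 1310)/(-3395) = ((51529/5776)*752 - 1310)*(-1/3395) = (2421863/361 - 1310)*(-1/3395) = (1948953/361)*(-1/3395) = -1948953/1225595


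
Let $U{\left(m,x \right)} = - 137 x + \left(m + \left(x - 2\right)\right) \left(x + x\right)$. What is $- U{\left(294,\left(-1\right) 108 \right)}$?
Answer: $24948$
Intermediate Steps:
$U{\left(m,x \right)} = - 137 x + 2 x \left(-2 + m + x\right)$ ($U{\left(m,x \right)} = - 137 x + \left(m + \left(x - 2\right)\right) 2 x = - 137 x + \left(m + \left(-2 + x\right)\right) 2 x = - 137 x + \left(-2 + m + x\right) 2 x = - 137 x + 2 x \left(-2 + m + x\right)$)
$- U{\left(294,\left(-1\right) 108 \right)} = - \left(-1\right) 108 \left(-141 + 2 \cdot 294 + 2 \left(\left(-1\right) 108\right)\right) = - \left(-108\right) \left(-141 + 588 + 2 \left(-108\right)\right) = - \left(-108\right) \left(-141 + 588 - 216\right) = - \left(-108\right) 231 = \left(-1\right) \left(-24948\right) = 24948$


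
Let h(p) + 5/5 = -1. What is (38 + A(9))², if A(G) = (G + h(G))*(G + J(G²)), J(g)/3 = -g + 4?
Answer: 2298256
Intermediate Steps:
h(p) = -2 (h(p) = -1 - 1 = -2)
J(g) = 12 - 3*g (J(g) = 3*(-g + 4) = 3*(4 - g) = 12 - 3*g)
A(G) = (-2 + G)*(12 + G - 3*G²) (A(G) = (G - 2)*(G + (12 - 3*G²)) = (-2 + G)*(12 + G - 3*G²))
(38 + A(9))² = (38 + (-24 - 3*9³ + 7*9² + 10*9))² = (38 + (-24 - 3*729 + 7*81 + 90))² = (38 + (-24 - 2187 + 567 + 90))² = (38 - 1554)² = (-1516)² = 2298256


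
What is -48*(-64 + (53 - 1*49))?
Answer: 2880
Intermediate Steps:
-48*(-64 + (53 - 1*49)) = -48*(-64 + (53 - 49)) = -48*(-64 + 4) = -48*(-60) = 2880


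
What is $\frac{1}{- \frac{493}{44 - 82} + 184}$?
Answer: $\frac{38}{7485} \approx 0.0050768$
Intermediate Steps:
$\frac{1}{- \frac{493}{44 - 82} + 184} = \frac{1}{- \frac{493}{-38} + 184} = \frac{1}{\left(-493\right) \left(- \frac{1}{38}\right) + 184} = \frac{1}{\frac{493}{38} + 184} = \frac{1}{\frac{7485}{38}} = \frac{38}{7485}$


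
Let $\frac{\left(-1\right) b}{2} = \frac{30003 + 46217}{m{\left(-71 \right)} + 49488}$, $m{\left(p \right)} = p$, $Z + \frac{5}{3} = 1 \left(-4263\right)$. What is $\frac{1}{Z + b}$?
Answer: $- \frac{148251}{632698418} \approx -0.00023432$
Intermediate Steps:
$Z = - \frac{12794}{3}$ ($Z = - \frac{5}{3} + 1 \left(-4263\right) = - \frac{5}{3} - 4263 = - \frac{12794}{3} \approx -4264.7$)
$b = - \frac{152440}{49417}$ ($b = - 2 \frac{30003 + 46217}{-71 + 49488} = - 2 \cdot \frac{76220}{49417} = - 2 \cdot 76220 \cdot \frac{1}{49417} = \left(-2\right) \frac{76220}{49417} = - \frac{152440}{49417} \approx -3.0848$)
$\frac{1}{Z + b} = \frac{1}{- \frac{12794}{3} - \frac{152440}{49417}} = \frac{1}{- \frac{632698418}{148251}} = - \frac{148251}{632698418}$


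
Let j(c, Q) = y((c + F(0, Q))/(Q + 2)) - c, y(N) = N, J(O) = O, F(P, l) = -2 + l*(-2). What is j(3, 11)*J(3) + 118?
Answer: 1354/13 ≈ 104.15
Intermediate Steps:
F(P, l) = -2 - 2*l
j(c, Q) = -c + (-2 + c - 2*Q)/(2 + Q) (j(c, Q) = (c + (-2 - 2*Q))/(Q + 2) - c = (-2 + c - 2*Q)/(2 + Q) - c = -c + (-2 + c - 2*Q)/(2 + Q))
j(3, 11)*J(3) + 118 = ((-2 + 3 - 2*11 - 1*3*(2 + 11))/(2 + 11))*3 + 118 = ((-2 + 3 - 22 - 1*3*13)/13)*3 + 118 = ((-2 + 3 - 22 - 39)/13)*3 + 118 = ((1/13)*(-60))*3 + 118 = -60/13*3 + 118 = -180/13 + 118 = 1354/13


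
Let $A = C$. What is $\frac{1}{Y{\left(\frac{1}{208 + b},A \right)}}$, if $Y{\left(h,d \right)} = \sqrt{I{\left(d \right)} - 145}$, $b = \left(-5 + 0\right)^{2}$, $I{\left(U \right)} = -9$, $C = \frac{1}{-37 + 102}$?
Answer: $- \frac{i \sqrt{154}}{154} \approx - 0.080582 i$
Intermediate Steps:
$C = \frac{1}{65} \approx 0.015385$
$b = 25$ ($b = \left(-5\right)^{2} = 25$)
$A = \frac{1}{65} \approx 0.015385$
$Y{\left(h,d \right)} = i \sqrt{154}$ ($Y{\left(h,d \right)} = \sqrt{-9 - 145} = \sqrt{-154} = i \sqrt{154}$)
$\frac{1}{Y{\left(\frac{1}{208 + b},A \right)}} = \frac{1}{i \sqrt{154}} = - \frac{i \sqrt{154}}{154}$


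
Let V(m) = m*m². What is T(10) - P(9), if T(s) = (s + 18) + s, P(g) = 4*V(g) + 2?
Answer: -2880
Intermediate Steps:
V(m) = m³
P(g) = 2 + 4*g³ (P(g) = 4*g³ + 2 = 2 + 4*g³)
T(s) = 18 + 2*s (T(s) = (18 + s) + s = 18 + 2*s)
T(10) - P(9) = (18 + 2*10) - (2 + 4*9³) = (18 + 20) - (2 + 4*729) = 38 - (2 + 2916) = 38 - 1*2918 = 38 - 2918 = -2880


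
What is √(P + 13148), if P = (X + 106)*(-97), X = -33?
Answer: √6067 ≈ 77.891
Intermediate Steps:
P = -7081 (P = (-33 + 106)*(-97) = 73*(-97) = -7081)
√(P + 13148) = √(-7081 + 13148) = √6067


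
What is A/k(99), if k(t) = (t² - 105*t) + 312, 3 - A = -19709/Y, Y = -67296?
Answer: -182179/18977472 ≈ -0.0095997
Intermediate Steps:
A = 182179/67296 (A = 3 - (-19709)/(-67296) = 3 - (-19709)*(-1)/67296 = 3 - 1*19709/67296 = 3 - 19709/67296 = 182179/67296 ≈ 2.7071)
k(t) = 312 + t² - 105*t
A/k(99) = 182179/(67296*(312 + 99² - 105*99)) = 182179/(67296*(312 + 9801 - 10395)) = (182179/67296)/(-282) = (182179/67296)*(-1/282) = -182179/18977472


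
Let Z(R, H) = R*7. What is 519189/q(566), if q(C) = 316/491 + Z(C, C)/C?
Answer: 84973933/1251 ≈ 67925.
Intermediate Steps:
Z(R, H) = 7*R
q(C) = 3753/491 (q(C) = 316/491 + (7*C)/C = 316*(1/491) + 7 = 316/491 + 7 = 3753/491)
519189/q(566) = 519189/(3753/491) = 519189*(491/3753) = 84973933/1251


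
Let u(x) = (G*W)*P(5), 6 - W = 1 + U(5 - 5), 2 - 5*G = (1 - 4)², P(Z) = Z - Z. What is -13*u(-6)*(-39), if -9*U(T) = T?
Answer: 0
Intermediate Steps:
U(T) = -T/9
P(Z) = 0
G = -7/5 (G = ⅖ - (1 - 4)²/5 = ⅖ - ⅕*(-3)² = ⅖ - ⅕*9 = ⅖ - 9/5 = -7/5 ≈ -1.4000)
W = 5 (W = 6 - (1 - (5 - 5)/9) = 6 - (1 - ⅑*0) = 6 - (1 + 0) = 6 - 1*1 = 6 - 1 = 5)
u(x) = 0 (u(x) = -7/5*5*0 = -7*0 = 0)
-13*u(-6)*(-39) = -13*0*(-39) = 0*(-39) = 0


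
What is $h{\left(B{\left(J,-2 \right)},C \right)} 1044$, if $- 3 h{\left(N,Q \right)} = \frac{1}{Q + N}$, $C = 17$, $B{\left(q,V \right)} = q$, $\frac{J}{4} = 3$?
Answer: $-12$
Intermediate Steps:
$J = 12$ ($J = 4 \cdot 3 = 12$)
$h{\left(N,Q \right)} = - \frac{1}{3 \left(N + Q\right)}$ ($h{\left(N,Q \right)} = - \frac{1}{3 \left(Q + N\right)} = - \frac{1}{3 \left(N + Q\right)}$)
$h{\left(B{\left(J,-2 \right)},C \right)} 1044 = - \frac{1}{3 \cdot 12 + 3 \cdot 17} \cdot 1044 = - \frac{1}{36 + 51} \cdot 1044 = - \frac{1}{87} \cdot 1044 = \left(-1\right) \frac{1}{87} \cdot 1044 = \left(- \frac{1}{87}\right) 1044 = -12$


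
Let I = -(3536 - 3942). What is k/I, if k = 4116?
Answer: 294/29 ≈ 10.138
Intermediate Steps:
I = 406 (I = -1*(-406) = 406)
k/I = 4116/406 = 4116*(1/406) = 294/29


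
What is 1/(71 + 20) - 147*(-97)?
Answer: 1297570/91 ≈ 14259.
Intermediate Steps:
1/(71 + 20) - 147*(-97) = 1/91 + 14259 = 1297570/91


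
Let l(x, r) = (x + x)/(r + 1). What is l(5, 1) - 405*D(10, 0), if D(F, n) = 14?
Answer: -5665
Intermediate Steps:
l(x, r) = 2*x/(1 + r) (l(x, r) = (2*x)/(1 + r) = 2*x/(1 + r))
l(5, 1) - 405*D(10, 0) = 2*5/(1 + 1) - 405*14 = 2*5/2 - 5670 = 2*5*(½) - 5670 = 5 - 5670 = -5665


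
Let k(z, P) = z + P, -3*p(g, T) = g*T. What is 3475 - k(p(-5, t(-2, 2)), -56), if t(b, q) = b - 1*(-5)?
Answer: 3526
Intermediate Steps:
t(b, q) = 5 + b (t(b, q) = b + 5 = 5 + b)
p(g, T) = -T*g/3 (p(g, T) = -g*T/3 = -T*g/3)
k(z, P) = P + z
3475 - k(p(-5, t(-2, 2)), -56) = 3475 - (-56 - ⅓*(5 - 2)*(-5)) = 3475 - (-56 - ⅓*3*(-5)) = 3475 - (-56 + 5) = 3475 - 1*(-51) = 3475 + 51 = 3526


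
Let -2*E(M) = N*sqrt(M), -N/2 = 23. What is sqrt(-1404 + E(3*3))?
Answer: I*sqrt(1335) ≈ 36.538*I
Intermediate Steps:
N = -46 (N = -2*23 = -46)
E(M) = 23*sqrt(M) (E(M) = -(-23)*sqrt(M) = 23*sqrt(M))
sqrt(-1404 + E(3*3)) = sqrt(-1404 + 23*sqrt(3*3)) = sqrt(-1404 + 23*sqrt(9)) = sqrt(-1404 + 23*3) = sqrt(-1404 + 69) = sqrt(-1335) = I*sqrt(1335)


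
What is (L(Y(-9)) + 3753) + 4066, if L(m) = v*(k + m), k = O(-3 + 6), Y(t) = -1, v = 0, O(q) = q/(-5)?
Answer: 7819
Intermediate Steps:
O(q) = -q/5 (O(q) = q*(-⅕) = -q/5)
k = -⅗ (k = -(-3 + 6)/5 = -⅕*3 = -⅗ ≈ -0.60000)
L(m) = 0 (L(m) = 0*(-⅗ + m) = 0)
(L(Y(-9)) + 3753) + 4066 = (0 + 3753) + 4066 = 3753 + 4066 = 7819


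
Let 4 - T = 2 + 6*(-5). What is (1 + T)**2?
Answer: 1089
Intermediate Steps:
T = 32 (T = 4 - (2 + 6*(-5)) = 4 - (2 - 30) = 4 - 1*(-28) = 4 + 28 = 32)
(1 + T)**2 = (1 + 32)**2 = 33**2 = 1089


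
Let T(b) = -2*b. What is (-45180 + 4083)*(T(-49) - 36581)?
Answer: 1499341851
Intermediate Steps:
(-45180 + 4083)*(T(-49) - 36581) = (-45180 + 4083)*(-2*(-49) - 36581) = -41097*(98 - 36581) = -41097*(-36483) = 1499341851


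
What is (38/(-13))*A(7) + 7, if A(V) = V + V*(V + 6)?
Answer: -3633/13 ≈ -279.46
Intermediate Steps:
A(V) = V + V*(6 + V)
(38/(-13))*A(7) + 7 = (38/(-13))*(7*(7 + 7)) + 7 = (38*(-1/13))*(7*14) + 7 = -38/13*98 + 7 = -3724/13 + 7 = -3633/13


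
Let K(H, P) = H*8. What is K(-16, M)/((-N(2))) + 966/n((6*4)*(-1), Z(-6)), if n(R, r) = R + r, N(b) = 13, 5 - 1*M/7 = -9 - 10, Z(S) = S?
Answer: -1453/65 ≈ -22.354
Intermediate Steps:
M = 168 (M = 35 - 7*(-9 - 10) = 35 - 7*(-19) = 35 + 133 = 168)
K(H, P) = 8*H
K(-16, M)/((-N(2))) + 966/n((6*4)*(-1), Z(-6)) = (8*(-16))/((-1*13)) + 966/((6*4)*(-1) - 6) = -128/(-13) + 966/(24*(-1) - 6) = -128*(-1/13) + 966/(-24 - 6) = 128/13 + 966/(-30) = 128/13 + 966*(-1/30) = 128/13 - 161/5 = -1453/65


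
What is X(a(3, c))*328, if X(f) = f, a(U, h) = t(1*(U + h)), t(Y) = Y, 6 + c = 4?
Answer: 328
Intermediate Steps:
c = -2 (c = -6 + 4 = -2)
a(U, h) = U + h (a(U, h) = 1*(U + h) = U + h)
X(a(3, c))*328 = (3 - 2)*328 = 1*328 = 328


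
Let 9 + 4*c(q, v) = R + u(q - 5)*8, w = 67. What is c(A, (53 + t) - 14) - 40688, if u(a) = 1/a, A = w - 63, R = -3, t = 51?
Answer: -40693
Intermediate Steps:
A = 4 (A = 67 - 63 = 4)
c(q, v) = -3 + 2/(-5 + q) (c(q, v) = -9/4 + (-3 + 8/(q - 5))/4 = -9/4 + (-3 + 8/(-5 + q))/4 = -9/4 + (-3/4 + 2/(-5 + q)) = -3 + 2/(-5 + q))
c(A, (53 + t) - 14) - 40688 = (17 - 3*4)/(-5 + 4) - 40688 = (17 - 12)/(-1) - 40688 = -1*5 - 40688 = -5 - 40688 = -40693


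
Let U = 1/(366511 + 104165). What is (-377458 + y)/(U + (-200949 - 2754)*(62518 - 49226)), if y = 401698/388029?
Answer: 22979068888840928/164836255927620290225 ≈ 0.00013941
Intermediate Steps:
y = 401698/388029 (y = 401698*(1/388029) = 401698/388029 ≈ 1.0352)
U = 1/470676 ≈ 2.1246e-6
(-377458 + y)/(U + (-200949 - 2754)*(62518 - 49226)) = (-377458 + 401698/388029)/(1/470676 + (-200949 - 2754)*(62518 - 49226)) = -146464248584/(388029*(1/470676 - 203703*13292)) = -146464248584/(388029*(1/470676 - 2707620276)) = -146464248584/(388029*(-1274411881026575/470676)) = -146464248584/388029*(-470676/1274411881026575) = 22979068888840928/164836255927620290225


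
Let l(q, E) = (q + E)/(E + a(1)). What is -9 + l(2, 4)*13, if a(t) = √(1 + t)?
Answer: 93/7 - 39*√2/7 ≈ 5.4065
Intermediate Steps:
l(q, E) = (E + q)/(E + √2) (l(q, E) = (q + E)/(E + √(1 + 1)) = (E + q)/(E + √2))
-9 + l(2, 4)*13 = -9 + ((4 + 2)/(4 + √2))*13 = -9 + (6/(4 + √2))*13 = -9 + 78/(4 + √2)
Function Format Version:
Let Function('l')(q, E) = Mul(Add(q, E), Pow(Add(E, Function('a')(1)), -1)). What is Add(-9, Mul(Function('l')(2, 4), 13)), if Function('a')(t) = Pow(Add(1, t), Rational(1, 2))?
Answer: Add(Rational(93, 7), Mul(Rational(-39, 7), Pow(2, Rational(1, 2)))) ≈ 5.4065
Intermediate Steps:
Function('l')(q, E) = Mul(Pow(Add(E, Pow(2, Rational(1, 2))), -1), Add(E, q)) (Function('l')(q, E) = Mul(Add(q, E), Pow(Add(E, Pow(Add(1, 1), Rational(1, 2))), -1)) = Mul(Add(E, q), Pow(Add(E, Pow(2, Rational(1, 2))), -1)) = Mul(Pow(Add(E, Pow(2, Rational(1, 2))), -1), Add(E, q)))
Add(-9, Mul(Function('l')(2, 4), 13)) = Add(-9, Mul(Mul(Pow(Add(4, Pow(2, Rational(1, 2))), -1), Add(4, 2)), 13)) = Add(-9, Mul(Mul(Pow(Add(4, Pow(2, Rational(1, 2))), -1), 6), 13)) = Add(-9, Mul(Mul(6, Pow(Add(4, Pow(2, Rational(1, 2))), -1)), 13)) = Add(-9, Mul(78, Pow(Add(4, Pow(2, Rational(1, 2))), -1)))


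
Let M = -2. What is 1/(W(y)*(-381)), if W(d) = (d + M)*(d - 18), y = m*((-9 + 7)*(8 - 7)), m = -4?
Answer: 1/22860 ≈ 4.3745e-5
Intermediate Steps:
y = 8 (y = -4*(-9 + 7)*(8 - 7) = -(-8) = -4*(-2) = 8)
W(d) = (-18 + d)*(-2 + d) (W(d) = (d - 2)*(d - 18) = (-2 + d)*(-18 + d) = (-18 + d)*(-2 + d))
1/(W(y)*(-381)) = 1/((36 + 8² - 20*8)*(-381)) = 1/((36 + 64 - 160)*(-381)) = 1/(-60*(-381)) = 1/22860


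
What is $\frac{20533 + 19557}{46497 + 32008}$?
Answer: $\frac{8018}{15701} \approx 0.51067$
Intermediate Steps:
$\frac{20533 + 19557}{46497 + 32008} = \frac{40090}{78505} = 40090 \cdot \frac{1}{78505} = \frac{8018}{15701}$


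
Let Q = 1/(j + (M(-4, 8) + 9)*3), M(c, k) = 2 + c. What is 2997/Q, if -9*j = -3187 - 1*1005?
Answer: 1458873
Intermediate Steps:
j = 4192/9 (j = -(-3187 - 1*1005)/9 = -(-3187 - 1005)/9 = -⅑*(-4192) = 4192/9 ≈ 465.78)
Q = 9/4381 (Q = 1/(4192/9 + ((2 - 4) + 9)*3) = 1/(4192/9 + (-2 + 9)*3) = 1/(4192/9 + 7*3) = 1/(4192/9 + 21) = 1/(4381/9) = 9/4381 ≈ 0.0020543)
2997/Q = 2997/(9/4381) = 2997*(4381/9) = 1458873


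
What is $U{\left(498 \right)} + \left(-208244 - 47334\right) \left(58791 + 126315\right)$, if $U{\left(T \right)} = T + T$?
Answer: $-47309020272$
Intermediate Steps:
$U{\left(T \right)} = 2 T$
$U{\left(498 \right)} + \left(-208244 - 47334\right) \left(58791 + 126315\right) = 2 \cdot 498 + \left(-208244 - 47334\right) \left(58791 + 126315\right) = 996 - 47309021268 = -47309020272$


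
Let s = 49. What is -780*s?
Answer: -38220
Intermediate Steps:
-780*s = -780*49 = -38220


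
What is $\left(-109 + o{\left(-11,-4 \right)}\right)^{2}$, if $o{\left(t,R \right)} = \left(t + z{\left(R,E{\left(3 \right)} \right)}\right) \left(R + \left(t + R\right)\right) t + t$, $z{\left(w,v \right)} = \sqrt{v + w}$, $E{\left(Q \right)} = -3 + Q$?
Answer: $5676837 - 2022284 i \approx 5.6768 \cdot 10^{6} - 2.0223 \cdot 10^{6} i$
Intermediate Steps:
$o{\left(t,R \right)} = t + t \left(t + \sqrt{R}\right) \left(t + 2 R\right)$ ($o{\left(t,R \right)} = \left(t + \sqrt{\left(-3 + 3\right) + R}\right) \left(R + \left(t + R\right)\right) t + t = \left(t + \sqrt{0 + R}\right) \left(R + \left(R + t\right)\right) t + t = \left(t + \sqrt{R}\right) \left(t + 2 R\right) t + t = t \left(t + \sqrt{R}\right) \left(t + 2 R\right) + t = t + t \left(t + \sqrt{R}\right) \left(t + 2 R\right)$)
$\left(-109 + o{\left(-11,-4 \right)}\right)^{2} = \left(-109 - 11 \left(1 + \left(-11\right)^{2} + 2 \left(-4\right)^{\frac{3}{2}} - 11 \sqrt{-4} + 2 \left(-4\right) \left(-11\right)\right)\right)^{2} = \left(-109 - 11 \left(1 + 121 + 2 \left(- 8 i\right) - 11 \cdot 2 i + 88\right)\right)^{2} = \left(-109 - 11 \left(1 + 121 - 16 i - 22 i + 88\right)\right)^{2} = \left(-109 - 11 \left(210 - 38 i\right)\right)^{2} = \left(-109 - \left(2310 - 418 i\right)\right)^{2} = \left(-2419 + 418 i\right)^{2}$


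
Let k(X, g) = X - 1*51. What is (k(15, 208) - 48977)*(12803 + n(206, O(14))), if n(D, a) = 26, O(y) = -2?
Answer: -628787777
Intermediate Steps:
k(X, g) = -51 + X (k(X, g) = X - 51 = -51 + X)
(k(15, 208) - 48977)*(12803 + n(206, O(14))) = ((-51 + 15) - 48977)*(12803 + 26) = (-36 - 48977)*12829 = -49013*12829 = -628787777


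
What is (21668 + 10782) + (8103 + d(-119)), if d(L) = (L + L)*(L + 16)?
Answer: 65067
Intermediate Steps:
d(L) = 2*L*(16 + L) (d(L) = (2*L)*(16 + L) = 2*L*(16 + L))
(21668 + 10782) + (8103 + d(-119)) = (21668 + 10782) + (8103 + 2*(-119)*(16 - 119)) = 32450 + (8103 + 2*(-119)*(-103)) = 32450 + (8103 + 24514) = 32450 + 32617 = 65067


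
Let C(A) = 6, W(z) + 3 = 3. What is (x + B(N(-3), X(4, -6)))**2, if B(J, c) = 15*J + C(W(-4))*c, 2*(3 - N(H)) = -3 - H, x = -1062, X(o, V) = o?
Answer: 986049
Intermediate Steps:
W(z) = 0 (W(z) = -3 + 3 = 0)
N(H) = 9/2 + H/2 (N(H) = 3 - (-3 - H)/2 = 3 + (3/2 + H/2) = 9/2 + H/2)
B(J, c) = 6*c + 15*J (B(J, c) = 15*J + 6*c = 6*c + 15*J)
(x + B(N(-3), X(4, -6)))**2 = (-1062 + (6*4 + 15*(9/2 + (1/2)*(-3))))**2 = (-1062 + (24 + 15*(9/2 - 3/2)))**2 = (-1062 + (24 + 15*3))**2 = (-1062 + (24 + 45))**2 = (-1062 + 69)**2 = (-993)**2 = 986049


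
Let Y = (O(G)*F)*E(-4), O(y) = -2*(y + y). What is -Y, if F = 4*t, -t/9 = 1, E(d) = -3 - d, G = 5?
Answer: -720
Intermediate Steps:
O(y) = -4*y
t = -9 (t = -9*1 = -9)
F = -36 (F = 4*(-9) = -36)
Y = 720 (Y = (-4*5*(-36))*(-3 - 1*(-4)) = (-20*(-36))*(-3 + 4) = 720*1 = 720)
-Y = -1*720 = -720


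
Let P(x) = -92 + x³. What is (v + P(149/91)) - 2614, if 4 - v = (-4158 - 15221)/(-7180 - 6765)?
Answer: -28362569705294/10508547595 ≈ -2699.0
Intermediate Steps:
v = 36401/13945 (v = 4 - (-4158 - 15221)/(-7180 - 6765) = 4 - (-19379)/(-13945) = 4 - (-19379)*(-1)/13945 = 4 - 1*19379/13945 = 4 - 19379/13945 = 36401/13945 ≈ 2.6103)
(v + P(149/91)) - 2614 = (36401/13945 + (-92 + (149/91)³)) - 2614 = (36401/13945 + (-92 + 3307949/753571)) - 2614 = (36401/13945 - 66020583/753571) - 2614 = -893226291964/10508547595 - 2614 = -28362569705294/10508547595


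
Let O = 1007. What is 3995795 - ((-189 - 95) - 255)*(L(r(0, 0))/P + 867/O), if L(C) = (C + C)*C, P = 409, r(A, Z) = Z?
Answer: 4024232878/1007 ≈ 3.9963e+6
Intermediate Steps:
L(C) = 2*C² (L(C) = (2*C)*C = 2*C²)
3995795 - ((-189 - 95) - 255)*(L(r(0, 0))/P + 867/O) = 3995795 - ((-189 - 95) - 255)*((2*0²)/409 + 867/1007) = 3995795 - (-284 - 255)*((2*0)*(1/409) + 867*(1/1007)) = 3995795 - (-539)*(0*(1/409) + 867/1007) = 3995795 - (-539)*(0 + 867/1007) = 3995795 - (-539)*867/1007 = 3995795 - 1*(-467313/1007) = 3995795 + 467313/1007 = 4024232878/1007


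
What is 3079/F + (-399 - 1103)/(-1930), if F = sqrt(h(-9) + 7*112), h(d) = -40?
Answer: 751/965 + 3079*sqrt(186)/372 ≈ 113.66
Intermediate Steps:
F = 2*sqrt(186) (F = sqrt(-40 + 7*112) = sqrt(-40 + 784) = sqrt(744) = 2*sqrt(186) ≈ 27.276)
3079/F + (-399 - 1103)/(-1930) = 3079/((2*sqrt(186))) + (-399 - 1103)/(-1930) = 3079*(sqrt(186)/372) - 1502*(-1/1930) = 3079*sqrt(186)/372 + 751/965 = 751/965 + 3079*sqrt(186)/372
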